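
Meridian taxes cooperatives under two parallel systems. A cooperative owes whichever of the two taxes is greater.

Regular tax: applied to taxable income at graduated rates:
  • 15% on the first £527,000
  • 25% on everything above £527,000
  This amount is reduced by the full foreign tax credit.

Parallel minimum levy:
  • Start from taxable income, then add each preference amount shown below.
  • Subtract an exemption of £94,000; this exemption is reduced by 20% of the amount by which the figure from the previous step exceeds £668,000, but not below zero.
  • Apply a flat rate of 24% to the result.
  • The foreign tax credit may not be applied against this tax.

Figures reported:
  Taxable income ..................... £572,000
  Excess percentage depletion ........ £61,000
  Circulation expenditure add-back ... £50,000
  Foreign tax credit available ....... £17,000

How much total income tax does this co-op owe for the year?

Regular tax:
  £527,000 × 15% = £79,050
  £45,000 × 25% = £11,250
  → £90,300
  Less foreign tax credit £17,000 → £73,300

Parallel minimum levy:
  Adjusted income: £572,000 + £61,000 + £50,000 = £683,000
  Exemption: £94,000 − 20% × (£683,000 − £668,000) = £94,000 − £3,000 = £91,000
  Base: £683,000 − £91,000 = £592,000
  £592,000 × 24% = £142,080

£142,080 > £73,300, so the parallel minimum levy is the binding amount.

£142,080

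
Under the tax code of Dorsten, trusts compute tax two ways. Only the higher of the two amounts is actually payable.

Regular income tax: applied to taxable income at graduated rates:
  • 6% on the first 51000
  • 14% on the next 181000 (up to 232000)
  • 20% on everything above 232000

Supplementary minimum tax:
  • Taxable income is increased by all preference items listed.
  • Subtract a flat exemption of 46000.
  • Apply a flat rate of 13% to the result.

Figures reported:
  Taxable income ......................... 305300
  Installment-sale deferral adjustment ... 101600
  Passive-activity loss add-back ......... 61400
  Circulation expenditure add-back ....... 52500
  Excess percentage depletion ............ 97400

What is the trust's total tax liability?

Regular income tax:
  51000 × 6% = 3060
  181000 × 14% = 25340
  73300 × 20% = 14660
  → 43060

Supplementary minimum tax:
  Adjusted income: 305300 + 101600 + 61400 + 52500 + 97400 = 618200
  Less exemption 46000 → base 572200
  572200 × 13% = 74386

74386 > 43060, so the supplementary minimum tax is the binding amount.

74386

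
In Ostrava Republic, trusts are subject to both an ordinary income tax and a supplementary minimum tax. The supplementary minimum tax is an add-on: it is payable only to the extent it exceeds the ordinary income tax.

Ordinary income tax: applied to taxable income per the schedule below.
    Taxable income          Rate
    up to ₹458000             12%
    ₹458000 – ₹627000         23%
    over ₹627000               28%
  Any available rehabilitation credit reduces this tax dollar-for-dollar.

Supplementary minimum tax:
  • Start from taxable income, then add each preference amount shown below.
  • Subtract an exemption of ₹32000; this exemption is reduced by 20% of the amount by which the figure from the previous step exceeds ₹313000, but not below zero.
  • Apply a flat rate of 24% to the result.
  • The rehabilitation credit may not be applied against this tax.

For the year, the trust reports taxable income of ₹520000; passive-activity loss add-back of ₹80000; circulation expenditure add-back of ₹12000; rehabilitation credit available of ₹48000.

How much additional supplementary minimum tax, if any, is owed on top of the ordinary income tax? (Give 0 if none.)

Supplementary minimum tax:
  Adjusted income: ₹520000 + ₹80000 + ₹12000 = ₹612000
  Exemption: 20% × (₹612000 − ₹313000) = ₹59800 ≥ ₹32000, so the exemption is fully phased out
  Base: ₹612000 − ₹0 = ₹612000
  ₹612000 × 24% = ₹146880

Ordinary income tax:
  ₹458000 × 12% = ₹54960
  ₹62000 × 23% = ₹14260
  → ₹69220
  Less rehabilitation credit ₹48000 → ₹21220

Excess of supplementary minimum tax over ordinary income tax: ₹146880 − ₹21220 = ₹125660.

₹125660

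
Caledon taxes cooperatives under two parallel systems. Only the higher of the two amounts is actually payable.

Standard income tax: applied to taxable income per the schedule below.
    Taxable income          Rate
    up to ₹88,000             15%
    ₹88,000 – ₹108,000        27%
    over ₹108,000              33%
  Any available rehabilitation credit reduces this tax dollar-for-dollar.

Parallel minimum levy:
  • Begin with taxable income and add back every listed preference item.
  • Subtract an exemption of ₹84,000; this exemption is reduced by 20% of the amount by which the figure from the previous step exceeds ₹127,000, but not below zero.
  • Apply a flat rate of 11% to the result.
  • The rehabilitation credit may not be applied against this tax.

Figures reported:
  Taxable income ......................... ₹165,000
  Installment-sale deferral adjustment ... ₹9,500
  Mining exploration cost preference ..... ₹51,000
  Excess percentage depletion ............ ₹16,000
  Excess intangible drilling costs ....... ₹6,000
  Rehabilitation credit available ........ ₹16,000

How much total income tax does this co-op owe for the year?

₹21,410

Standard income tax:
  ₹88,000 × 15% = ₹13,200
  ₹20,000 × 27% = ₹5,400
  ₹57,000 × 33% = ₹18,810
  → ₹37,410
  Less rehabilitation credit ₹16,000 → ₹21,410

Parallel minimum levy:
  Adjusted income: ₹165,000 + ₹9,500 + ₹51,000 + ₹16,000 + ₹6,000 = ₹247,500
  Exemption: ₹84,000 − 20% × (₹247,500 − ₹127,000) = ₹84,000 − ₹24,100 = ₹59,900
  Base: ₹247,500 − ₹59,900 = ₹187,600
  ₹187,600 × 11% = ₹20,636

₹21,410 > ₹20,636, so the standard income tax governs.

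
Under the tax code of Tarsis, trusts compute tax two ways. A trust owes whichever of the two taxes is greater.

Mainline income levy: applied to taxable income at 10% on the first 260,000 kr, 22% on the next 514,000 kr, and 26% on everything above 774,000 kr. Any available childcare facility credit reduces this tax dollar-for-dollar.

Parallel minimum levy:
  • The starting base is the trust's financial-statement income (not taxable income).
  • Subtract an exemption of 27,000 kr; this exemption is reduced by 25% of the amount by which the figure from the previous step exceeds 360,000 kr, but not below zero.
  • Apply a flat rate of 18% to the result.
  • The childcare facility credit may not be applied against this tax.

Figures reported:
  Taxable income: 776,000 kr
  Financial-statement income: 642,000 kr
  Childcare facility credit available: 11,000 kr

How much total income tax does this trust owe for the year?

128,600 kr

Mainline income levy:
  260,000 kr × 10% = 26,000 kr
  514,000 kr × 22% = 113,080 kr
  2,000 kr × 26% = 520 kr
  → 139,600 kr
  Less childcare facility credit 11,000 kr → 128,600 kr

Parallel minimum levy:
  Base (financial-statement income): 642,000 kr
  Exemption: 25% × (642,000 kr − 360,000 kr) = 70,500 kr ≥ 27,000 kr, so the exemption is fully phased out
  Base: 642,000 kr − 0 kr = 642,000 kr
  642,000 kr × 18% = 115,560 kr

128,600 kr > 115,560 kr, so the mainline income levy governs.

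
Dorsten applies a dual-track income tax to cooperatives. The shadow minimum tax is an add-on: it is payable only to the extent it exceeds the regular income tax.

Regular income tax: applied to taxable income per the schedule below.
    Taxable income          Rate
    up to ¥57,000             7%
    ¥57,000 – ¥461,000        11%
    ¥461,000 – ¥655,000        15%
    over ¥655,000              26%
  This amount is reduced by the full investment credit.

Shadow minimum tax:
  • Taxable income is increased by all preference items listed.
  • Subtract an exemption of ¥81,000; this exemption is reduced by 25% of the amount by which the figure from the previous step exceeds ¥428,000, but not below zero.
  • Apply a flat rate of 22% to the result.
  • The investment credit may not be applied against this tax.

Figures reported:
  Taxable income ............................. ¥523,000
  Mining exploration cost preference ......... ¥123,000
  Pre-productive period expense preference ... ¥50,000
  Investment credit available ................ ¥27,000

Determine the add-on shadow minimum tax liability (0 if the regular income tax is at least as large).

¥119,310

Shadow minimum tax:
  Adjusted income: ¥523,000 + ¥123,000 + ¥50,000 = ¥696,000
  Exemption: ¥81,000 − 25% × (¥696,000 − ¥428,000) = ¥81,000 − ¥67,000 = ¥14,000
  Base: ¥696,000 − ¥14,000 = ¥682,000
  ¥682,000 × 22% = ¥150,040

Regular income tax:
  ¥57,000 × 7% = ¥3,990
  ¥404,000 × 11% = ¥44,440
  ¥62,000 × 15% = ¥9,300
  → ¥57,730
  Less investment credit ¥27,000 → ¥30,730

Excess of shadow minimum tax over regular income tax: ¥150,040 − ¥30,730 = ¥119,310.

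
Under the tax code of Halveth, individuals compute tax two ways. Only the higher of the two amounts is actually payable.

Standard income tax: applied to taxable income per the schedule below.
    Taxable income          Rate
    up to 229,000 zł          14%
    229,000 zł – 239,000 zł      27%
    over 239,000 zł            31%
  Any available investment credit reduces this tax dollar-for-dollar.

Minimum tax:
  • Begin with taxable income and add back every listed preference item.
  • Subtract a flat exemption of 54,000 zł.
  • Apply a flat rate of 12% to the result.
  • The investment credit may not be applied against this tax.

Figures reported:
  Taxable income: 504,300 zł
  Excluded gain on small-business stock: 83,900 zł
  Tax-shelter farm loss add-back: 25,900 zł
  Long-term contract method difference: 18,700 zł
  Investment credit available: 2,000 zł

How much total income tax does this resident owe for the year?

Minimum tax:
  Adjusted income: 504,300 zł + 83,900 zł + 25,900 zł + 18,700 zł = 632,800 zł
  Less exemption 54,000 zł → base 578,800 zł
  578,800 zł × 12% = 69,456 zł

Standard income tax:
  229,000 zł × 14% = 32,060 zł
  10,000 zł × 27% = 2,700 zł
  265,300 zł × 31% = 82,243 zł
  → 117,003 zł
  Less investment credit 2,000 zł → 115,003 zł

115,003 zł > 69,456 zł, so the standard income tax governs.

115,003 zł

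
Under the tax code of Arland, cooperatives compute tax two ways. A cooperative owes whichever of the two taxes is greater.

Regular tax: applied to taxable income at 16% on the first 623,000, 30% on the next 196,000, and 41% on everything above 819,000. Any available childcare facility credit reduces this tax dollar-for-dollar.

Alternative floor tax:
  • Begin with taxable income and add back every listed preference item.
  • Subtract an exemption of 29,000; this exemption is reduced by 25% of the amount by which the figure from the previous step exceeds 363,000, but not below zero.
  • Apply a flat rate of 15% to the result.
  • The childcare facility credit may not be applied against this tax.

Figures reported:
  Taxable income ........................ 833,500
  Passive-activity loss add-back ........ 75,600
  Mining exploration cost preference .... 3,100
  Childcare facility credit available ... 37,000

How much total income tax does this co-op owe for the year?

Regular tax:
  623,000 × 16% = 99,680
  196,000 × 30% = 58,800
  14,500 × 41% = 5,945
  → 164,425
  Less childcare facility credit 37,000 → 127,425

Alternative floor tax:
  Adjusted income: 833,500 + 75,600 + 3,100 = 912,200
  Exemption: 25% × (912,200 − 363,000) = 137,300 ≥ 29,000, so the exemption is fully phased out
  Base: 912,200 − 0 = 912,200
  912,200 × 15% = 136,830

136,830 > 127,425, so the alternative floor tax is the binding amount.

136,830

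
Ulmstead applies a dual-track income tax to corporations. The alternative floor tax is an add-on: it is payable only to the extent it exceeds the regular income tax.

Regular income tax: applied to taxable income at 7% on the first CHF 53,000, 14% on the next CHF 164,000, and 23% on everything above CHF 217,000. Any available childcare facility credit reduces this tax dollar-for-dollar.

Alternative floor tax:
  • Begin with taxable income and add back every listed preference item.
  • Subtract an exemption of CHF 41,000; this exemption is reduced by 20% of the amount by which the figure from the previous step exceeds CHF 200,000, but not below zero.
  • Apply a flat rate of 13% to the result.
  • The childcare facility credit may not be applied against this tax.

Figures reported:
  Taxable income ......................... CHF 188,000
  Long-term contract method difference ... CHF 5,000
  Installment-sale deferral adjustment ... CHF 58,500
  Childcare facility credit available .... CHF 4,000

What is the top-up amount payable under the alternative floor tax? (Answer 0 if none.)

CHF 10,094

Alternative floor tax:
  Adjusted income: CHF 188,000 + CHF 5,000 + CHF 58,500 = CHF 251,500
  Exemption: CHF 41,000 − 20% × (CHF 251,500 − CHF 200,000) = CHF 41,000 − CHF 10,300 = CHF 30,700
  Base: CHF 251,500 − CHF 30,700 = CHF 220,800
  CHF 220,800 × 13% = CHF 28,704

Regular income tax:
  CHF 53,000 × 7% = CHF 3,710
  CHF 135,000 × 14% = CHF 18,900
  → CHF 22,610
  Less childcare facility credit CHF 4,000 → CHF 18,610

Excess of alternative floor tax over regular income tax: CHF 28,704 − CHF 18,610 = CHF 10,094.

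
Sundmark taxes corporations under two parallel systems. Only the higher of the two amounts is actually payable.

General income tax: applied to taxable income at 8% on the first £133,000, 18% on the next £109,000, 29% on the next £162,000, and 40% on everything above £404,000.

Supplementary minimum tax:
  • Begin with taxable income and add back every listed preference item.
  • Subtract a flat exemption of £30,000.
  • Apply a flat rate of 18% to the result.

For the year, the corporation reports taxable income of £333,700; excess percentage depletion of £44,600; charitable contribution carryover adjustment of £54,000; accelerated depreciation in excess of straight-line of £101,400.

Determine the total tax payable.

General income tax:
  £133,000 × 8% = £10,640
  £109,000 × 18% = £19,620
  £91,700 × 29% = £26,593
  → £56,853

Supplementary minimum tax:
  Adjusted income: £333,700 + £44,600 + £54,000 + £101,400 = £533,700
  Less exemption £30,000 → base £503,700
  £503,700 × 18% = £90,666

£90,666 > £56,853, so the supplementary minimum tax is the binding amount.

£90,666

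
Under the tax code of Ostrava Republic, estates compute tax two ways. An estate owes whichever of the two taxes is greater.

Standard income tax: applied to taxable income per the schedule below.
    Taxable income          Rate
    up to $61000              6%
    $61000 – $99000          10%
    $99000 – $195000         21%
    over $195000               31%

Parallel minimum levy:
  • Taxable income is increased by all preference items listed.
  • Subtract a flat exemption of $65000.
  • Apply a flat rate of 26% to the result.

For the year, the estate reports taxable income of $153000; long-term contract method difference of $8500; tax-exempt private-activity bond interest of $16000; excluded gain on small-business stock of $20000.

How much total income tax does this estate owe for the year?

$34450

Standard income tax:
  $61000 × 6% = $3660
  $38000 × 10% = $3800
  $54000 × 21% = $11340
  → $18800

Parallel minimum levy:
  Adjusted income: $153000 + $8500 + $16000 + $20000 = $197500
  Less exemption $65000 → base $132500
  $132500 × 26% = $34450

$34450 > $18800, so the parallel minimum levy is the binding amount.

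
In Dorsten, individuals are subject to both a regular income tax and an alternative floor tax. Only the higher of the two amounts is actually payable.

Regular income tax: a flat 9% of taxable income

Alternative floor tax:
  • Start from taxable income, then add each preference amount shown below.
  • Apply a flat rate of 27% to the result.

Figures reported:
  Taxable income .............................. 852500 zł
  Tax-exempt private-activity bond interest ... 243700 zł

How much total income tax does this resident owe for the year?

295974 zł

Alternative floor tax:
  Adjusted income: 852500 zł + 243700 zł = 1096200 zł
  1096200 zł × 27% = 295974 zł

Regular income tax:
  852500 zł × 9% = 76725 zł

295974 zł > 76725 zł, so the alternative floor tax is the binding amount.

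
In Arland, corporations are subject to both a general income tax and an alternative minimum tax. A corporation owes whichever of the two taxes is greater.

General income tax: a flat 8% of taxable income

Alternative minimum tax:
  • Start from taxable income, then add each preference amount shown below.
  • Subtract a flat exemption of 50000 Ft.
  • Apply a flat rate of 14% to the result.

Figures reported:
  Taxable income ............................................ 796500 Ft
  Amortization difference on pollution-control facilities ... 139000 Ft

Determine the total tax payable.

123970 Ft

General income tax:
  796500 Ft × 8% = 63720 Ft

Alternative minimum tax:
  Adjusted income: 796500 Ft + 139000 Ft = 935500 Ft
  Less exemption 50000 Ft → base 885500 Ft
  885500 Ft × 14% = 123970 Ft

123970 Ft > 63720 Ft, so the alternative minimum tax is the binding amount.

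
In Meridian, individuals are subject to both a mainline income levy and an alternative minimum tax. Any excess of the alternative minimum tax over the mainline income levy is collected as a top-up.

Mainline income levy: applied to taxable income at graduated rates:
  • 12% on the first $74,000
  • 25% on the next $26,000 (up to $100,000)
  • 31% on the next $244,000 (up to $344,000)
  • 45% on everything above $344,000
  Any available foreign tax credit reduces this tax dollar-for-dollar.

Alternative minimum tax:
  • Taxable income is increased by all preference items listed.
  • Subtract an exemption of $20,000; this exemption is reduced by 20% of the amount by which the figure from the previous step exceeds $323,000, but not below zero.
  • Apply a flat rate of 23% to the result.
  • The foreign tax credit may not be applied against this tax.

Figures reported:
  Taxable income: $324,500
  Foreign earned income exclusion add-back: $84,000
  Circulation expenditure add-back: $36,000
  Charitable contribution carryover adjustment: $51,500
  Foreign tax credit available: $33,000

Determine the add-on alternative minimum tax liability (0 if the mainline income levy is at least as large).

Alternative minimum tax:
  Adjusted income: $324,500 + $84,000 + $36,000 + $51,500 = $496,000
  Exemption: 20% × ($496,000 − $323,000) = $34,600 ≥ $20,000, so the exemption is fully phased out
  Base: $496,000 − $0 = $496,000
  $496,000 × 23% = $114,080

Mainline income levy:
  $74,000 × 12% = $8,880
  $26,000 × 25% = $6,500
  $224,500 × 31% = $69,595
  → $84,975
  Less foreign tax credit $33,000 → $51,975

Excess of alternative minimum tax over mainline income levy: $114,080 − $51,975 = $62,105.

$62,105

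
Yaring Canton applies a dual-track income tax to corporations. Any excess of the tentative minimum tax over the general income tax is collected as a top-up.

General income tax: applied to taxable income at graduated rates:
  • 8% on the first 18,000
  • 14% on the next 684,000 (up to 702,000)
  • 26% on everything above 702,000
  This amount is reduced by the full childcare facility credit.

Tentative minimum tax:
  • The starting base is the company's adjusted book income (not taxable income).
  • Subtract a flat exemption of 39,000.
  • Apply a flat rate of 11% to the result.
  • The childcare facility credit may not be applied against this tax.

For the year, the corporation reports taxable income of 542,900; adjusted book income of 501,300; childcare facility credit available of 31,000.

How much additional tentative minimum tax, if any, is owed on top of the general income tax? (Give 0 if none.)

General income tax:
  18,000 × 8% = 1,440
  524,900 × 14% = 73,486
  → 74,926
  Less childcare facility credit 31,000 → 43,926

Tentative minimum tax:
  Base (adjusted book income): 501,300
  Less exemption 39,000 → base 462,300
  462,300 × 11% = 50,853

Excess of tentative minimum tax over general income tax: 50,853 − 43,926 = 6,927.

6,927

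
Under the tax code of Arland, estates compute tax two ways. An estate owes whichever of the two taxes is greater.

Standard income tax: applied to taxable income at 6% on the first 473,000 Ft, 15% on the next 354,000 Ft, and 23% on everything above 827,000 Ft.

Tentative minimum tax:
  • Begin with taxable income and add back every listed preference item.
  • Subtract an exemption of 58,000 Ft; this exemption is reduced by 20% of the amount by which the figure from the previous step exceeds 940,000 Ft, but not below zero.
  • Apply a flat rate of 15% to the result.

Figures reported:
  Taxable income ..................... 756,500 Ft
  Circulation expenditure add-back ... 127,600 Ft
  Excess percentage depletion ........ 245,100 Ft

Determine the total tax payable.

166,356 Ft

Standard income tax:
  473,000 Ft × 6% = 28,380 Ft
  283,500 Ft × 15% = 42,525 Ft
  → 70,905 Ft

Tentative minimum tax:
  Adjusted income: 756,500 Ft + 127,600 Ft + 245,100 Ft = 1,129,200 Ft
  Exemption: 58,000 Ft − 20% × (1,129,200 Ft − 940,000 Ft) = 58,000 Ft − 37,840 Ft = 20,160 Ft
  Base: 1,129,200 Ft − 20,160 Ft = 1,109,040 Ft
  1,109,040 Ft × 15% = 166,356 Ft

166,356 Ft > 70,905 Ft, so the tentative minimum tax is the binding amount.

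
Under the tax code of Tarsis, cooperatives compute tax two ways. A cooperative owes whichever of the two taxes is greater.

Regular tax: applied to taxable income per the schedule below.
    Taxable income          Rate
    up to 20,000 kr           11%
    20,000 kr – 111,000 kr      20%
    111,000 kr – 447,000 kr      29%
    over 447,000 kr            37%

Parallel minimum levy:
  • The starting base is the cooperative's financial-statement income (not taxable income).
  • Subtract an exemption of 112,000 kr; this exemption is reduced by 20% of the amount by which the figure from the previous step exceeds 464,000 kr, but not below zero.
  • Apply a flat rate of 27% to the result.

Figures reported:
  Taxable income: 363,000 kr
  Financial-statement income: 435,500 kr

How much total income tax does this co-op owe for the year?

93,480 kr

Regular tax:
  20,000 kr × 11% = 2,200 kr
  91,000 kr × 20% = 18,200 kr
  252,000 kr × 29% = 73,080 kr
  → 93,480 kr

Parallel minimum levy:
  Base (financial-statement income): 435,500 kr
  Exemption: 435,500 kr ≤ 464,000 kr, so full 112,000 kr applies
  Base: 435,500 kr − 112,000 kr = 323,500 kr
  323,500 kr × 27% = 87,345 kr

93,480 kr > 87,345 kr, so the regular tax governs.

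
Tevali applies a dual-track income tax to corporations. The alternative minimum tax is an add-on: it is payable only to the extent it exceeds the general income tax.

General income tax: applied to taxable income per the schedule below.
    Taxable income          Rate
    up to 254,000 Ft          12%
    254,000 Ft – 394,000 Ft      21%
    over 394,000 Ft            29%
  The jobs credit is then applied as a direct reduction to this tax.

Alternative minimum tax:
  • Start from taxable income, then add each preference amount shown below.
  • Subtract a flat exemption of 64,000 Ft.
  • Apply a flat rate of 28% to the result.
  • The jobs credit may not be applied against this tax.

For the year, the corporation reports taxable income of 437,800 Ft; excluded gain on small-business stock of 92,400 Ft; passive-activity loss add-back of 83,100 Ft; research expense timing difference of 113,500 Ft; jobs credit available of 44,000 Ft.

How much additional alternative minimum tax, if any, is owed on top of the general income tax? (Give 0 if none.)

157,002 Ft

General income tax:
  254,000 Ft × 12% = 30,480 Ft
  140,000 Ft × 21% = 29,400 Ft
  43,800 Ft × 29% = 12,702 Ft
  → 72,582 Ft
  Less jobs credit 44,000 Ft → 28,582 Ft

Alternative minimum tax:
  Adjusted income: 437,800 Ft + 92,400 Ft + 83,100 Ft + 113,500 Ft = 726,800 Ft
  Less exemption 64,000 Ft → base 662,800 Ft
  662,800 Ft × 28% = 185,584 Ft

Excess of alternative minimum tax over general income tax: 185,584 Ft − 28,582 Ft = 157,002 Ft.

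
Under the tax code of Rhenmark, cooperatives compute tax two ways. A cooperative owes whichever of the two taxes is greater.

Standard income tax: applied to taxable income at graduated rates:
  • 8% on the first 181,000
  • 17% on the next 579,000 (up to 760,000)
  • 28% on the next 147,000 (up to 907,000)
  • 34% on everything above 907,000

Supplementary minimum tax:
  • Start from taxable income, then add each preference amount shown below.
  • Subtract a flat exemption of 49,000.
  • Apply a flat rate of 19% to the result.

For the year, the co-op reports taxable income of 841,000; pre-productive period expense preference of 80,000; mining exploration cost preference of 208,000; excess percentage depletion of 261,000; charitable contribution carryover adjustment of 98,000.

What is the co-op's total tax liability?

273,410

Supplementary minimum tax:
  Adjusted income: 841,000 + 80,000 + 208,000 + 261,000 + 98,000 = 1,488,000
  Less exemption 49,000 → base 1,439,000
  1,439,000 × 19% = 273,410

Standard income tax:
  181,000 × 8% = 14,480
  579,000 × 17% = 98,430
  81,000 × 28% = 22,680
  → 135,590

273,410 > 135,590, so the supplementary minimum tax is the binding amount.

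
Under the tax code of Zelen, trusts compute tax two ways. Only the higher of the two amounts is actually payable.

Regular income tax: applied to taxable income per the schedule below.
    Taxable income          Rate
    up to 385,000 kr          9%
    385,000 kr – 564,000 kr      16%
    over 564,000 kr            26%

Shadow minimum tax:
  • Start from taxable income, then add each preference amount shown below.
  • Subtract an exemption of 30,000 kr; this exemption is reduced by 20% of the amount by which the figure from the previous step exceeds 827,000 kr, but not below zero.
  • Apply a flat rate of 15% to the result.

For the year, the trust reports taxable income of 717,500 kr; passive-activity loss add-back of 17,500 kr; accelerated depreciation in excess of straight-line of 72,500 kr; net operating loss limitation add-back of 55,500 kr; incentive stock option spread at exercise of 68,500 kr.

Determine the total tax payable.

Regular income tax:
  385,000 kr × 9% = 34,650 kr
  179,000 kr × 16% = 28,640 kr
  153,500 kr × 26% = 39,910 kr
  → 103,200 kr

Shadow minimum tax:
  Adjusted income: 717,500 kr + 17,500 kr + 72,500 kr + 55,500 kr + 68,500 kr = 931,500 kr
  Exemption: 30,000 kr − 20% × (931,500 kr − 827,000 kr) = 30,000 kr − 20,900 kr = 9,100 kr
  Base: 931,500 kr − 9,100 kr = 922,400 kr
  922,400 kr × 15% = 138,360 kr

138,360 kr > 103,200 kr, so the shadow minimum tax is the binding amount.

138,360 kr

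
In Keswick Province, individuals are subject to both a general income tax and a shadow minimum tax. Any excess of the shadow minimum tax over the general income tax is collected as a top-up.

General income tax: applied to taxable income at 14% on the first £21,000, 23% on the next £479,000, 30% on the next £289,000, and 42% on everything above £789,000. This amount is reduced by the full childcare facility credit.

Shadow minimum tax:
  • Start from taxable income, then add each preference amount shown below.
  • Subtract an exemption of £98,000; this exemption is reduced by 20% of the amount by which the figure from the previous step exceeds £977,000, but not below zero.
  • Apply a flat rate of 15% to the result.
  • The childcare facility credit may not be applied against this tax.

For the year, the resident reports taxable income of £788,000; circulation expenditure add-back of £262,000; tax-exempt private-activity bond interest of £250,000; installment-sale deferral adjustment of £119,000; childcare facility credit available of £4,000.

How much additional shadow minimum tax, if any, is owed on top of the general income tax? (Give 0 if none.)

General income tax:
  £21,000 × 14% = £2,940
  £479,000 × 23% = £110,170
  £288,000 × 30% = £86,400
  → £199,510
  Less childcare facility credit £4,000 → £195,510

Shadow minimum tax:
  Adjusted income: £788,000 + £262,000 + £250,000 + £119,000 = £1,419,000
  Exemption: £98,000 − 20% × (£1,419,000 − £977,000) = £98,000 − £88,400 = £9,600
  Base: £1,419,000 − £9,600 = £1,409,400
  £1,409,400 × 15% = £211,410

Excess of shadow minimum tax over general income tax: £211,410 − £195,510 = £15,900.

£15,900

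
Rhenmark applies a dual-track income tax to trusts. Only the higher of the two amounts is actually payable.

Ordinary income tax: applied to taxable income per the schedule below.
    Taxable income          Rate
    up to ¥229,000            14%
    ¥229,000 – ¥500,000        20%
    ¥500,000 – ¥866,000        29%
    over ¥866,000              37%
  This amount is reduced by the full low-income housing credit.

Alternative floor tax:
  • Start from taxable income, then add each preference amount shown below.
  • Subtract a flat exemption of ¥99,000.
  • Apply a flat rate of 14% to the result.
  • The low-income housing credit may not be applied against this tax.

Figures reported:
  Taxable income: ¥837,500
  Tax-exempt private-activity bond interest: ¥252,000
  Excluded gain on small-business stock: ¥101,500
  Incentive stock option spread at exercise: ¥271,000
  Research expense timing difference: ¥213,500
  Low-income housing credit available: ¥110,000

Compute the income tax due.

Alternative floor tax:
  Adjusted income: ¥837,500 + ¥252,000 + ¥101,500 + ¥271,000 + ¥213,500 = ¥1,675,500
  Less exemption ¥99,000 → base ¥1,576,500
  ¥1,576,500 × 14% = ¥220,710

Ordinary income tax:
  ¥229,000 × 14% = ¥32,060
  ¥271,000 × 20% = ¥54,200
  ¥337,500 × 29% = ¥97,875
  → ¥184,135
  Less low-income housing credit ¥110,000 → ¥74,135

¥220,710 > ¥74,135, so the alternative floor tax is the binding amount.

¥220,710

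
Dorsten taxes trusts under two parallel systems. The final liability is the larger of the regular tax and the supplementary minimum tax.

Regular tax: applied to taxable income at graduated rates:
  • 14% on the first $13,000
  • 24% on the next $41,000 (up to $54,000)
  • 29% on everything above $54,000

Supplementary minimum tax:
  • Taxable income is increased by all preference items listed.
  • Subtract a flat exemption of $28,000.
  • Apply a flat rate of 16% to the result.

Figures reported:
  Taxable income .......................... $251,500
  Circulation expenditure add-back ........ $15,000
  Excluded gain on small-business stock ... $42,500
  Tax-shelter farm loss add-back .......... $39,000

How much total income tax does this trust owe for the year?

Supplementary minimum tax:
  Adjusted income: $251,500 + $15,000 + $42,500 + $39,000 = $348,000
  Less exemption $28,000 → base $320,000
  $320,000 × 16% = $51,200

Regular tax:
  $13,000 × 14% = $1,820
  $41,000 × 24% = $9,840
  $197,500 × 29% = $57,275
  → $68,935

$68,935 > $51,200, so the regular tax governs.

$68,935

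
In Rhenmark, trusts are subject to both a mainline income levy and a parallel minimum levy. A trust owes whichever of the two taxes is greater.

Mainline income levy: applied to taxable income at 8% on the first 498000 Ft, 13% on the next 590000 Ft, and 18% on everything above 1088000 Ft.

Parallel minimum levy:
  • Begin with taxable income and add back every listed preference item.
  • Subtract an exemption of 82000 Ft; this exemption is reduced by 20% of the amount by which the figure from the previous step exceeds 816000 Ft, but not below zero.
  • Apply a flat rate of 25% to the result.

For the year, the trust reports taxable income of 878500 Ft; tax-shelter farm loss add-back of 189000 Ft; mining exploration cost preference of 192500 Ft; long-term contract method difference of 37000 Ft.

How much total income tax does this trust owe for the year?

324250 Ft

Mainline income levy:
  498000 Ft × 8% = 39840 Ft
  380500 Ft × 13% = 49465 Ft
  → 89305 Ft

Parallel minimum levy:
  Adjusted income: 878500 Ft + 189000 Ft + 192500 Ft + 37000 Ft = 1297000 Ft
  Exemption: 20% × (1297000 Ft − 816000 Ft) = 96200 Ft ≥ 82000 Ft, so the exemption is fully phased out
  Base: 1297000 Ft − 0 Ft = 1297000 Ft
  1297000 Ft × 25% = 324250 Ft

324250 Ft > 89305 Ft, so the parallel minimum levy is the binding amount.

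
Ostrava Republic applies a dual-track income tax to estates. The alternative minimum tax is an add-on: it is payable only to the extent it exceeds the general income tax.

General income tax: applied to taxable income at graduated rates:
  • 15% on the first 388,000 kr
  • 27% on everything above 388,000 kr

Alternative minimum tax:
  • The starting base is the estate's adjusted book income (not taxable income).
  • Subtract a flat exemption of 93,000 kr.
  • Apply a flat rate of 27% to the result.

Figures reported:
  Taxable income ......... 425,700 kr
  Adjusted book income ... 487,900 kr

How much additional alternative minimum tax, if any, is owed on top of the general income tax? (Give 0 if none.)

38,244 kr

General income tax:
  388,000 kr × 15% = 58,200 kr
  37,700 kr × 27% = 10,179 kr
  → 68,379 kr

Alternative minimum tax:
  Base (adjusted book income): 487,900 kr
  Less exemption 93,000 kr → base 394,900 kr
  394,900 kr × 27% = 106,623 kr

Excess of alternative minimum tax over general income tax: 106,623 kr − 68,379 kr = 38,244 kr.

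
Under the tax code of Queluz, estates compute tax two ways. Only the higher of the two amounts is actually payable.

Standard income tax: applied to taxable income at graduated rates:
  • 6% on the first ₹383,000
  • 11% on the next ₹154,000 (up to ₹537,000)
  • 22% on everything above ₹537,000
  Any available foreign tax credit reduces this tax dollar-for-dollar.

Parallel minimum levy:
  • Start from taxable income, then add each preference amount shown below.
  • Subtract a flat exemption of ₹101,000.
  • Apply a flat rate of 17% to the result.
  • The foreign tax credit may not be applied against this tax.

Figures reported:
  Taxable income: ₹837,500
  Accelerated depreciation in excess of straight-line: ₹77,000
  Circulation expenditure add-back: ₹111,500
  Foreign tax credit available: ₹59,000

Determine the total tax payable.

₹157,250

Parallel minimum levy:
  Adjusted income: ₹837,500 + ₹77,000 + ₹111,500 = ₹1,026,000
  Less exemption ₹101,000 → base ₹925,000
  ₹925,000 × 17% = ₹157,250

Standard income tax:
  ₹383,000 × 6% = ₹22,980
  ₹154,000 × 11% = ₹16,940
  ₹300,500 × 22% = ₹66,110
  → ₹106,030
  Less foreign tax credit ₹59,000 → ₹47,030

₹157,250 > ₹47,030, so the parallel minimum levy is the binding amount.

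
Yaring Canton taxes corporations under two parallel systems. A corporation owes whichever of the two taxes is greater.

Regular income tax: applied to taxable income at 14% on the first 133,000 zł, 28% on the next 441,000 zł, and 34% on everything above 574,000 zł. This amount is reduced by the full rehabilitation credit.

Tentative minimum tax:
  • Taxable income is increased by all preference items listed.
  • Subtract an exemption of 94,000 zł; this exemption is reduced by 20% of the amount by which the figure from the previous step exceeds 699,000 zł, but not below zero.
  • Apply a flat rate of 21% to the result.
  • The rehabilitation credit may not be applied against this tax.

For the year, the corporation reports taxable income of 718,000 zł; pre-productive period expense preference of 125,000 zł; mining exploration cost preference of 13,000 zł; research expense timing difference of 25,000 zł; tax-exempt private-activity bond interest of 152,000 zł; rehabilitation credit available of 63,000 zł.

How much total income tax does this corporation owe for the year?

Regular income tax:
  133,000 zł × 14% = 18,620 zł
  441,000 zł × 28% = 123,480 zł
  144,000 zł × 34% = 48,960 zł
  → 191,060 zł
  Less rehabilitation credit 63,000 zł → 128,060 zł

Tentative minimum tax:
  Adjusted income: 718,000 zł + 125,000 zł + 13,000 zł + 25,000 zł + 152,000 zł = 1,033,000 zł
  Exemption: 94,000 zł − 20% × (1,033,000 zł − 699,000 zł) = 94,000 zł − 66,800 zł = 27,200 zł
  Base: 1,033,000 zł − 27,200 zł = 1,005,800 zł
  1,005,800 zł × 21% = 211,218 zł

211,218 zł > 128,060 zł, so the tentative minimum tax is the binding amount.

211,218 zł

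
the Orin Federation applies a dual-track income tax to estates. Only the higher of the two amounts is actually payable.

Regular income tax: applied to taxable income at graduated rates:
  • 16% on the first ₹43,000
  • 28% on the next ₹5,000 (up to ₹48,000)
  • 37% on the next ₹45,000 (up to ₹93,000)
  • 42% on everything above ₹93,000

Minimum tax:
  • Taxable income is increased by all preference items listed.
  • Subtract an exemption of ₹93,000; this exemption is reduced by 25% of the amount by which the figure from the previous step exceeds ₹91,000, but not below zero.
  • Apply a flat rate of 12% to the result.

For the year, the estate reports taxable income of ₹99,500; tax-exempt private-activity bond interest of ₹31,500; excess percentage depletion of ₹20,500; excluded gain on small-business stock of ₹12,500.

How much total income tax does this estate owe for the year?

₹27,660

Minimum tax:
  Adjusted income: ₹99,500 + ₹31,500 + ₹20,500 + ₹12,500 = ₹164,000
  Exemption: ₹93,000 − 25% × (₹164,000 − ₹91,000) = ₹93,000 − ₹18,250 = ₹74,750
  Base: ₹164,000 − ₹74,750 = ₹89,250
  ₹89,250 × 12% = ₹10,710

Regular income tax:
  ₹43,000 × 16% = ₹6,880
  ₹5,000 × 28% = ₹1,400
  ₹45,000 × 37% = ₹16,650
  ₹6,500 × 42% = ₹2,730
  → ₹27,660

₹27,660 > ₹10,710, so the regular income tax governs.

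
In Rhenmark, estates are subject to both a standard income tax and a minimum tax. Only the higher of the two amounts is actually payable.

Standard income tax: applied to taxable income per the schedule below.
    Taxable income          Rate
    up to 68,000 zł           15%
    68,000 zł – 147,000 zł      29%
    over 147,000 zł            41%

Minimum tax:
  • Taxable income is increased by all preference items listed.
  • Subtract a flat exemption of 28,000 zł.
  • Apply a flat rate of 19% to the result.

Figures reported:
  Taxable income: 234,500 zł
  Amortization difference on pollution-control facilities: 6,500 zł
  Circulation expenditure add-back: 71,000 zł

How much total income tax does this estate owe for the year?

68,985 zł

Minimum tax:
  Adjusted income: 234,500 zł + 6,500 zł + 71,000 zł = 312,000 zł
  Less exemption 28,000 zł → base 284,000 zł
  284,000 zł × 19% = 53,960 zł

Standard income tax:
  68,000 zł × 15% = 10,200 zł
  79,000 zł × 29% = 22,910 zł
  87,500 zł × 41% = 35,875 zł
  → 68,985 zł

68,985 zł > 53,960 zł, so the standard income tax governs.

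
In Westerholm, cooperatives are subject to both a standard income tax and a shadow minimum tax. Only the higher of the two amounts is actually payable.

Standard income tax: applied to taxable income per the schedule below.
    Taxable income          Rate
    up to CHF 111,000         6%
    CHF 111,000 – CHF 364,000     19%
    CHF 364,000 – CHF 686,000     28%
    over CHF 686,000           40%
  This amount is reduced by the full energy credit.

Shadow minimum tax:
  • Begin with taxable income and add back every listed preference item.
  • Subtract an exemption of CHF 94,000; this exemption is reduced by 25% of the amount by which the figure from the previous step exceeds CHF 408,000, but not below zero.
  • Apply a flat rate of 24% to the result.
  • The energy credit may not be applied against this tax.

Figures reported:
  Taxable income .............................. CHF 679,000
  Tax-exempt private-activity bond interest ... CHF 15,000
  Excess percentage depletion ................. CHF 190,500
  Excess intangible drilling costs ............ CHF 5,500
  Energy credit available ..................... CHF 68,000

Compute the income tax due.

Shadow minimum tax:
  Adjusted income: CHF 679,000 + CHF 15,000 + CHF 190,500 + CHF 5,500 = CHF 890,000
  Exemption: 25% × (CHF 890,000 − CHF 408,000) = CHF 120,500 ≥ CHF 94,000, so the exemption is fully phased out
  Base: CHF 890,000 − CHF 0 = CHF 890,000
  CHF 890,000 × 24% = CHF 213,600

Standard income tax:
  CHF 111,000 × 6% = CHF 6,660
  CHF 253,000 × 19% = CHF 48,070
  CHF 315,000 × 28% = CHF 88,200
  → CHF 142,930
  Less energy credit CHF 68,000 → CHF 74,930

CHF 213,600 > CHF 74,930, so the shadow minimum tax is the binding amount.

CHF 213,600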